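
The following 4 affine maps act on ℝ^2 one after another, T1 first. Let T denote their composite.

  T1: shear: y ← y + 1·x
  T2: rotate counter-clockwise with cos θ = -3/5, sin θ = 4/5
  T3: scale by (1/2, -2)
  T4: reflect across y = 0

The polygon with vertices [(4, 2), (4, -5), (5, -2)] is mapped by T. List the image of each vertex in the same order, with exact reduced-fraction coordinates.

image vertices: (-18/5, -4/5), (-4/5, 38/5), (-27/10, 22/5)

T1 shear: y ← y + 1·x: (4, 2) → (4, 6); (4, -5) → (4, -1); (5, -2) → (5, 3)
T2 rotate counter-clockwise with cos θ = -3/5, sin θ = 4/5: (4, 6) → (-36/5, -2/5); (4, -1) → (-8/5, 19/5); (5, 3) → (-27/5, 11/5)
T3 scale by (1/2, -2): (-36/5, -2/5) → (-18/5, 4/5); (-8/5, 19/5) → (-4/5, -38/5); (-27/5, 11/5) → (-27/10, -22/5)
T4 reflect across y = 0: (-18/5, 4/5) → (-18/5, -4/5); (-4/5, -38/5) → (-4/5, 38/5); (-27/10, -22/5) → (-27/10, 22/5)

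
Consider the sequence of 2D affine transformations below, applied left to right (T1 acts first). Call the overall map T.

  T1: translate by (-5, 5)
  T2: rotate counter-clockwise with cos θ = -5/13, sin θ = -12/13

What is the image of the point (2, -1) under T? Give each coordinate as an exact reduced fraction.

T1 translate by (-5, 5): (2, -1) → (-3, 4)
T2 rotate counter-clockwise with cos θ = -5/13, sin θ = -12/13: (-3, 4) → (63/13, 16/13)

T(p) = (63/13, 16/13)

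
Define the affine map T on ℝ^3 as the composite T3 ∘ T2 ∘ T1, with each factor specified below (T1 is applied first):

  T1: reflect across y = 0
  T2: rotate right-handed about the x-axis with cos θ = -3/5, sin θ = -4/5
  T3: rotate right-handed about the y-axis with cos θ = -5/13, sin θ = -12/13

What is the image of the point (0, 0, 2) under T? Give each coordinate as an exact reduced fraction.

T1 reflect across y = 0: (0, 0, 2) → (0, 0, 2)
T2 rotate right-handed about the x-axis with cos θ = -3/5, sin θ = -4/5: (0, 0, 2) → (0, 8/5, -6/5)
T3 rotate right-handed about the y-axis with cos θ = -5/13, sin θ = -12/13: (0, 8/5, -6/5) → (72/65, 8/5, 6/13)

T(p) = (72/65, 8/5, 6/13)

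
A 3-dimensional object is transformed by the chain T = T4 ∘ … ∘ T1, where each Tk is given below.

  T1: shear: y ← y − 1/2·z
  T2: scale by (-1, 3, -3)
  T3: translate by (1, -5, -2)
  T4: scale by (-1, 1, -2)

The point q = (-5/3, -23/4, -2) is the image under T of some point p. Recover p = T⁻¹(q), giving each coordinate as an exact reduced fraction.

p = (-2/3, -3/4, -1)

T1 = [1 0 0 0; 0 1 -1/2 0; 0 0 1 0; 0 0 0 1]
T2·T1 = [-1 0 0 0; 0 3 -3/2 0; 0 0 -3 0; 0 0 0 1]
T3·…·T1 = [-1 0 0 1; 0 3 -3/2 -5; 0 0 -3 -2; 0 0 0 1]
T4·…·T1 = [1 0 0 -1; 0 3 -3/2 -5; 0 0 6 4; 0 0 0 1]
det M = 18; M⁻¹ = [1 0 0 1; 0 1/3 1/12 4/3; 0 0 1/6 -2/3; 0 0 0 1]
M⁻¹ · (-5/3, -23/4, -2)ᵀ = (-2/3, -3/4, -1)ᵀ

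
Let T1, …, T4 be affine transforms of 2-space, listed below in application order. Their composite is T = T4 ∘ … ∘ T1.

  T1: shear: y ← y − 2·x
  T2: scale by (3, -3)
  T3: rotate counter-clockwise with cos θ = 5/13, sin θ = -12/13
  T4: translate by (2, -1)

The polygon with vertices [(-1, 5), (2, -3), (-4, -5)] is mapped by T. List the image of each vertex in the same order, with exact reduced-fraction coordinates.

image vertices: (-241/13, -82/13), (308/13, 20/13), (-142/13, 86/13)

T1 shear: y ← y − 2·x: (-1, 5) → (-1, 7); (2, -3) → (2, -7); (-4, -5) → (-4, 3)
T2 scale by (3, -3): (-1, 7) → (-3, -21); (2, -7) → (6, 21); (-4, 3) → (-12, -9)
T3 rotate counter-clockwise with cos θ = 5/13, sin θ = -12/13: (-3, -21) → (-267/13, -69/13); (6, 21) → (282/13, 33/13); (-12, -9) → (-168/13, 99/13)
T4 translate by (2, -1): (-267/13, -69/13) → (-241/13, -82/13); (282/13, 33/13) → (308/13, 20/13); (-168/13, 99/13) → (-142/13, 86/13)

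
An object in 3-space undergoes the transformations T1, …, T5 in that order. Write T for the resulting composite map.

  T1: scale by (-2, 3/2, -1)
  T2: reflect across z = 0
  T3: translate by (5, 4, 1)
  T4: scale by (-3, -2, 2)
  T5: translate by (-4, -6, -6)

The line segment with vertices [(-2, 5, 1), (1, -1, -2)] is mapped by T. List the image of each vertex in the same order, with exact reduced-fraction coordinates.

image vertices: (-31, -29, -2), (-13, -11, -8)

T1 scale by (-2, 3/2, -1): (-2, 5, 1) → (4, 15/2, -1); (1, -1, -2) → (-2, -3/2, 2)
T2 reflect across z = 0: (4, 15/2, -1) → (4, 15/2, 1); (-2, -3/2, 2) → (-2, -3/2, -2)
T3 translate by (5, 4, 1): (4, 15/2, 1) → (9, 23/2, 2); (-2, -3/2, -2) → (3, 5/2, -1)
T4 scale by (-3, -2, 2): (9, 23/2, 2) → (-27, -23, 4); (3, 5/2, -1) → (-9, -5, -2)
T5 translate by (-4, -6, -6): (-27, -23, 4) → (-31, -29, -2); (-9, -5, -2) → (-13, -11, -8)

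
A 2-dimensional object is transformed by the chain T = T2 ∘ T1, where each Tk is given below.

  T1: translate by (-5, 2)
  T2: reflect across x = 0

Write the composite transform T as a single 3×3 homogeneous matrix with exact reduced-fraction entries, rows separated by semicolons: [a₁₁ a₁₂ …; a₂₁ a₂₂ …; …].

T1 = [1 0 -5; 0 1 2; 0 0 1]
T2·T1 = [-1 0 5; 0 1 2; 0 0 1]

T = [-1 0 5; 0 1 2; 0 0 1]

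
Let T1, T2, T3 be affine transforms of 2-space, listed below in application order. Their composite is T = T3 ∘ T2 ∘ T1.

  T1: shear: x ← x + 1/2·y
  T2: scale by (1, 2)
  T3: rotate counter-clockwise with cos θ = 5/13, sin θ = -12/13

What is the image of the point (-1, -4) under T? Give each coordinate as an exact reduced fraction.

T1 shear: x ← x + 1/2·y: (-1, -4) → (-3, -4)
T2 scale by (1, 2): (-3, -4) → (-3, -8)
T3 rotate counter-clockwise with cos θ = 5/13, sin θ = -12/13: (-3, -8) → (-111/13, -4/13)

T(p) = (-111/13, -4/13)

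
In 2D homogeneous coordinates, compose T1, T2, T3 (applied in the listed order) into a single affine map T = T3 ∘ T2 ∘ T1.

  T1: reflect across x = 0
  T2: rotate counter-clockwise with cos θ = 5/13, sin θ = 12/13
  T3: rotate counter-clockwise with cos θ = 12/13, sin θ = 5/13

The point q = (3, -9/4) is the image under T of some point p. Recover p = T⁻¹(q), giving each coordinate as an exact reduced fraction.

p = (9/4, -3)

T1 = [-1 0 0; 0 1 0; 0 0 1]
T2·T1 = [-5/13 -12/13 0; -12/13 5/13 0; 0 0 1]
T3·…·T1 = [0 -1 0; -1 0 0; 0 0 1]
det M = -1; M⁻¹ = [0 -1 0; -1 0 0; 0 0 1]
M⁻¹ · (3, -9/4)ᵀ = (9/4, -3)ᵀ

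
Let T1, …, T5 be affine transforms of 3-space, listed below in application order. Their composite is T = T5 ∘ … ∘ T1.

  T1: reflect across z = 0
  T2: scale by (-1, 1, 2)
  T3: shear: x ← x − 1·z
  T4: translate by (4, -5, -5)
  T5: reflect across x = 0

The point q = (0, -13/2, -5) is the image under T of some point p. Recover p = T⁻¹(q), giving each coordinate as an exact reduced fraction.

p = (4, -3/2, 0)

T1 = [1 0 0 0; 0 1 0 0; 0 0 -1 0; 0 0 0 1]
T2·T1 = [-1 0 0 0; 0 1 0 0; 0 0 -2 0; 0 0 0 1]
T3·…·T1 = [-1 0 2 0; 0 1 0 0; 0 0 -2 0; 0 0 0 1]
T4·…·T1 = [-1 0 2 4; 0 1 0 -5; 0 0 -2 -5; 0 0 0 1]
T5·…·T1 = [1 0 -2 -4; 0 1 0 -5; 0 0 -2 -5; 0 0 0 1]
det M = -2; M⁻¹ = [1 0 -1 -1; 0 1 0 5; 0 0 -1/2 -5/2; 0 0 0 1]
M⁻¹ · (0, -13/2, -5)ᵀ = (4, -3/2, 0)ᵀ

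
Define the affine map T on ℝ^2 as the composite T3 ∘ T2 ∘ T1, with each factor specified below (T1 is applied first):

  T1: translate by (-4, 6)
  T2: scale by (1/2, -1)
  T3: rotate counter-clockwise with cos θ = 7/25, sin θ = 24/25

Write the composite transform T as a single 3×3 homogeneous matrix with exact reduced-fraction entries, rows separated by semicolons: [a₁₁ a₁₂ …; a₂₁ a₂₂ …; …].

T1 = [1 0 -4; 0 1 6; 0 0 1]
T2·T1 = [1/2 0 -2; 0 -1 -6; 0 0 1]
T3·…·T1 = [7/50 24/25 26/5; 12/25 -7/25 -18/5; 0 0 1]

T = [7/50 24/25 26/5; 12/25 -7/25 -18/5; 0 0 1]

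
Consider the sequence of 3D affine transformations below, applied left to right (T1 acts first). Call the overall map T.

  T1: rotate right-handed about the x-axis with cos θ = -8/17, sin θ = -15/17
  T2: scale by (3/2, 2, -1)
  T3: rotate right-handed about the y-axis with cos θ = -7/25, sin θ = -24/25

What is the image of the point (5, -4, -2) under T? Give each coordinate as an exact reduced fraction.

T1 rotate right-handed about the x-axis with cos θ = -8/17, sin θ = -15/17: (5, -4, -2) → (5, 2/17, 76/17)
T2 scale by (3/2, 2, -1): (5, 2/17, 76/17) → (15/2, 4/17, -76/17)
T3 rotate right-handed about the y-axis with cos θ = -7/25, sin θ = -24/25: (15/2, 4/17, -76/17) → (1863/850, 4/17, 3592/425)

T(p) = (1863/850, 4/17, 3592/425)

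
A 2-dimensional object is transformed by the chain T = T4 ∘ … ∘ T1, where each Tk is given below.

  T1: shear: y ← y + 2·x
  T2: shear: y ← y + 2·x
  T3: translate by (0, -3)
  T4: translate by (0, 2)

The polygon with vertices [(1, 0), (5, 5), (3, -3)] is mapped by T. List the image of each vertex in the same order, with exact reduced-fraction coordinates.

T1 shear: y ← y + 2·x: (1, 0) → (1, 2); (5, 5) → (5, 15); (3, -3) → (3, 3)
T2 shear: y ← y + 2·x: (1, 2) → (1, 4); (5, 15) → (5, 25); (3, 3) → (3, 9)
T3 translate by (0, -3): (1, 4) → (1, 1); (5, 25) → (5, 22); (3, 9) → (3, 6)
T4 translate by (0, 2): (1, 1) → (1, 3); (5, 22) → (5, 24); (3, 6) → (3, 8)

image vertices: (1, 3), (5, 24), (3, 8)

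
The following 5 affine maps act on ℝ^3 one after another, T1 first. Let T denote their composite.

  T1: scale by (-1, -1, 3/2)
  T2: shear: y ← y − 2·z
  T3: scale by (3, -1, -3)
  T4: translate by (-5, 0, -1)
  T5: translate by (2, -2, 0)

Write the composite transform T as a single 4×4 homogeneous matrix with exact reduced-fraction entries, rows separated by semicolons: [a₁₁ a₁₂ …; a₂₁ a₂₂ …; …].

T = [-3 0 0 -3; 0 1 3 -2; 0 0 -9/2 -1; 0 0 0 1]

T1 = [-1 0 0 0; 0 -1 0 0; 0 0 3/2 0; 0 0 0 1]
T2·T1 = [-1 0 0 0; 0 -1 -3 0; 0 0 3/2 0; 0 0 0 1]
T3·…·T1 = [-3 0 0 0; 0 1 3 0; 0 0 -9/2 0; 0 0 0 1]
T4·…·T1 = [-3 0 0 -5; 0 1 3 0; 0 0 -9/2 -1; 0 0 0 1]
T5·…·T1 = [-3 0 0 -3; 0 1 3 -2; 0 0 -9/2 -1; 0 0 0 1]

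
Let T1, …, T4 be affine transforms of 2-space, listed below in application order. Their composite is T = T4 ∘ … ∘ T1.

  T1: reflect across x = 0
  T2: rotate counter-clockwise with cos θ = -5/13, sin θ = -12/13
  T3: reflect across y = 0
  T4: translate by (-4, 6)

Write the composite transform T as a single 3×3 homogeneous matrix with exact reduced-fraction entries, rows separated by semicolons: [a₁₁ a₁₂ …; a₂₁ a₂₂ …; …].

T1 = [-1 0 0; 0 1 0; 0 0 1]
T2·T1 = [5/13 12/13 0; 12/13 -5/13 0; 0 0 1]
T3·…·T1 = [5/13 12/13 0; -12/13 5/13 0; 0 0 1]
T4·…·T1 = [5/13 12/13 -4; -12/13 5/13 6; 0 0 1]

T = [5/13 12/13 -4; -12/13 5/13 6; 0 0 1]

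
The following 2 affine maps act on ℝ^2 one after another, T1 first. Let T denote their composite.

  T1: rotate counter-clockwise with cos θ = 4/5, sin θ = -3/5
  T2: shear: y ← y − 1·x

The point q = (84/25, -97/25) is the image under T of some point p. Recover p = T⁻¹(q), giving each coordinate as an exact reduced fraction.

p = (3, 8/5)

T1 = [4/5 3/5 0; -3/5 4/5 0; 0 0 1]
T2·T1 = [4/5 3/5 0; -7/5 1/5 0; 0 0 1]
det M = 1; M⁻¹ = [1/5 -3/5 0; 7/5 4/5 0; 0 0 1]
M⁻¹ · (84/25, -97/25)ᵀ = (3, 8/5)ᵀ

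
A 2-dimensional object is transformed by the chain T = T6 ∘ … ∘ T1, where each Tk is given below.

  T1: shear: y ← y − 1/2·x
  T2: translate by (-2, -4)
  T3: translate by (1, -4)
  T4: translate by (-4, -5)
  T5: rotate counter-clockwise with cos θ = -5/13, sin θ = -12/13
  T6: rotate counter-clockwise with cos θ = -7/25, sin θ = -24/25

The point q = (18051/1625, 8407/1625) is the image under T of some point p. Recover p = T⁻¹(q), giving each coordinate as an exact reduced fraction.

p = (-2/5, 9/5)

T1 = [1 0 0; -1/2 1 0; 0 0 1]
T2·T1 = [1 0 -2; -1/2 1 -4; 0 0 1]
T3·…·T1 = [1 0 -1; -1/2 1 -8; 0 0 1]
T4·…·T1 = [1 0 -5; -1/2 1 -13; 0 0 1]
T5·…·T1 = [-11/13 12/13 -131/13; -19/26 -5/13 125/13; 0 0 1]
T6·…·T1 = [-151/325 -204/325 3917/325; 661/650 -253/325 2269/325; 0 0 1]
det M = 1; M⁻¹ = [-253/325 204/325 5; -661/650 -151/325 31/2; 0 0 1]
M⁻¹ · (18051/1625, 8407/1625)ᵀ = (-2/5, 9/5)ᵀ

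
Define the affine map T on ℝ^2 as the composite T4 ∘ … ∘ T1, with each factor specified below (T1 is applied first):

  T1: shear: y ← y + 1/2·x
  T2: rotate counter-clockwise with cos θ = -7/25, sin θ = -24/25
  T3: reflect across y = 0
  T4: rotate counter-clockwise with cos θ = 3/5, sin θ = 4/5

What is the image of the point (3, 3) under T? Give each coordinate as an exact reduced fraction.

T(p) = (-153/125, 1317/250)

T1 shear: y ← y + 1/2·x: (3, 3) → (3, 9/2)
T2 rotate counter-clockwise with cos θ = -7/25, sin θ = -24/25: (3, 9/2) → (87/25, -207/50)
T3 reflect across y = 0: (87/25, -207/50) → (87/25, 207/50)
T4 rotate counter-clockwise with cos θ = 3/5, sin θ = 4/5: (87/25, 207/50) → (-153/125, 1317/250)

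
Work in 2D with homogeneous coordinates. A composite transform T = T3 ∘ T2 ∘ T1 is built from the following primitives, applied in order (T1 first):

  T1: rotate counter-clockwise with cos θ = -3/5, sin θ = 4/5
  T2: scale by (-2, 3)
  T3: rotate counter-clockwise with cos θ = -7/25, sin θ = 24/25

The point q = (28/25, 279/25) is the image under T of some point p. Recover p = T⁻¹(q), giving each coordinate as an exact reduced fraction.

T1 = [-3/5 -4/5 0; 4/5 -3/5 0; 0 0 1]
T2·T1 = [6/5 8/5 0; 12/5 -9/5 0; 0 0 1]
T3·…·T1 = [-66/25 32/25 0; 12/25 51/25 0; 0 0 1]
det M = -6; M⁻¹ = [-17/50 16/75 0; 2/25 11/25 0; 0 0 1]
M⁻¹ · (28/25, 279/25)ᵀ = (2, 5)ᵀ

p = (2, 5)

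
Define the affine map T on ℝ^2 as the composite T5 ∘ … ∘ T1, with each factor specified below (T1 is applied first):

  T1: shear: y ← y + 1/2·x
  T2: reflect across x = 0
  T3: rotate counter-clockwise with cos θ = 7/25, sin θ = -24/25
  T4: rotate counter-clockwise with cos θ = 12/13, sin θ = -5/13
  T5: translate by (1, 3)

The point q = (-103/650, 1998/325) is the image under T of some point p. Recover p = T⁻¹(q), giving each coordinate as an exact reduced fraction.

T1 = [1 0 0; 1/2 1 0; 0 0 1]
T2·T1 = [-1 0 0; 1/2 1 0; 0 0 1]
T3·…·T1 = [1/5 24/25 0; 11/10 7/25 0; 0 0 1]
T4·…·T1 = [79/130 323/325 0; 61/65 -36/325 0; 0 0 1]
T5·…·T1 = [79/130 323/325 1; 61/65 -36/325 3; 0 0 1]
det M = -1; M⁻¹ = [36/325 323/325 -201/65; 61/65 -79/130 23/26; 0 0 1]
M⁻¹ · (-103/650, 1998/325)ᵀ = (3, -3)ᵀ

p = (3, -3)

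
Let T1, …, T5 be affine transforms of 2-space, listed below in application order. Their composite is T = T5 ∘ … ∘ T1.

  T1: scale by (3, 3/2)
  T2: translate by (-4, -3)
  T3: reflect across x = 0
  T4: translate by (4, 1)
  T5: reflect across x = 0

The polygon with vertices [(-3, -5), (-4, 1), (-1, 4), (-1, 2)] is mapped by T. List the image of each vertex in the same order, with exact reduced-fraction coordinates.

T1 scale by (3, 3/2): (-3, -5) → (-9, -15/2); (-4, 1) → (-12, 3/2); (-1, 4) → (-3, 6); (-1, 2) → (-3, 3)
T2 translate by (-4, -3): (-9, -15/2) → (-13, -21/2); (-12, 3/2) → (-16, -3/2); (-3, 6) → (-7, 3); (-3, 3) → (-7, 0)
T3 reflect across x = 0: (-13, -21/2) → (13, -21/2); (-16, -3/2) → (16, -3/2); (-7, 3) → (7, 3); (-7, 0) → (7, 0)
T4 translate by (4, 1): (13, -21/2) → (17, -19/2); (16, -3/2) → (20, -1/2); (7, 3) → (11, 4); (7, 0) → (11, 1)
T5 reflect across x = 0: (17, -19/2) → (-17, -19/2); (20, -1/2) → (-20, -1/2); (11, 4) → (-11, 4); (11, 1) → (-11, 1)

image vertices: (-17, -19/2), (-20, -1/2), (-11, 4), (-11, 1)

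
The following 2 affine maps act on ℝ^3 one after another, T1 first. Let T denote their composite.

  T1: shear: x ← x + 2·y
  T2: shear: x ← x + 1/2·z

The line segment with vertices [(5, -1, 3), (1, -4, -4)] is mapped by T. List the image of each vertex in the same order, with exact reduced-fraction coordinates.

T1 shear: x ← x + 2·y: (5, -1, 3) → (3, -1, 3); (1, -4, -4) → (-7, -4, -4)
T2 shear: x ← x + 1/2·z: (3, -1, 3) → (9/2, -1, 3); (-7, -4, -4) → (-9, -4, -4)

image vertices: (9/2, -1, 3), (-9, -4, -4)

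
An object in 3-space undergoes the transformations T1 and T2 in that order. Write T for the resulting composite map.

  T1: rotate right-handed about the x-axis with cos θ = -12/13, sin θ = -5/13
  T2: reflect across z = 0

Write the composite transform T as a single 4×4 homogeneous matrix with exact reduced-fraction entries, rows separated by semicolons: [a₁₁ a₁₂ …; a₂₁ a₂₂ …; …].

T1 = [1 0 0 0; 0 -12/13 5/13 0; 0 -5/13 -12/13 0; 0 0 0 1]
T2·T1 = [1 0 0 0; 0 -12/13 5/13 0; 0 5/13 12/13 0; 0 0 0 1]

T = [1 0 0 0; 0 -12/13 5/13 0; 0 5/13 12/13 0; 0 0 0 1]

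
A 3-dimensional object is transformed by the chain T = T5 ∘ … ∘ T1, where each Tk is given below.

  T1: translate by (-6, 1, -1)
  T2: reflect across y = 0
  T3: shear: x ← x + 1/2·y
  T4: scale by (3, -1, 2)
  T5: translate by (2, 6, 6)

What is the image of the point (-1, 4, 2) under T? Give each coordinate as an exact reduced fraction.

T1 translate by (-6, 1, -1): (-1, 4, 2) → (-7, 5, 1)
T2 reflect across y = 0: (-7, 5, 1) → (-7, -5, 1)
T3 shear: x ← x + 1/2·y: (-7, -5, 1) → (-19/2, -5, 1)
T4 scale by (3, -1, 2): (-19/2, -5, 1) → (-57/2, 5, 2)
T5 translate by (2, 6, 6): (-57/2, 5, 2) → (-53/2, 11, 8)

T(p) = (-53/2, 11, 8)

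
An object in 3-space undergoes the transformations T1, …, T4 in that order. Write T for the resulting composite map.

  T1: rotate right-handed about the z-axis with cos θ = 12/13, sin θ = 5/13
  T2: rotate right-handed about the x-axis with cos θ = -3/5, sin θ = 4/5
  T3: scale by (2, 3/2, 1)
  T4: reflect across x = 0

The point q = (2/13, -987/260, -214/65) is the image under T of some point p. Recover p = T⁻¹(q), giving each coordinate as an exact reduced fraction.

T1 = [12/13 -5/13 0 0; 5/13 12/13 0 0; 0 0 1 0; 0 0 0 1]
T2·T1 = [12/13 -5/13 0 0; -3/13 -36/65 -4/5 0; 4/13 48/65 -3/5 0; 0 0 0 1]
T3·…·T1 = [24/13 -10/13 0 0; -9/26 -54/65 -6/5 0; 4/13 48/65 -3/5 0; 0 0 0 1]
T4·…·T1 = [-24/13 10/13 0 0; -9/26 -54/65 -6/5 0; 4/13 48/65 -3/5 0; 0 0 0 1]
det M = -3; M⁻¹ = [-6/13 -2/13 4/13 0; 5/26 -24/65 48/65 0; 0 -8/15 -3/5 0; 0 0 0 1]
M⁻¹ · (2/13, -987/260, -214/65)ᵀ = (-1/2, -1, 4)ᵀ

p = (-1/2, -1, 4)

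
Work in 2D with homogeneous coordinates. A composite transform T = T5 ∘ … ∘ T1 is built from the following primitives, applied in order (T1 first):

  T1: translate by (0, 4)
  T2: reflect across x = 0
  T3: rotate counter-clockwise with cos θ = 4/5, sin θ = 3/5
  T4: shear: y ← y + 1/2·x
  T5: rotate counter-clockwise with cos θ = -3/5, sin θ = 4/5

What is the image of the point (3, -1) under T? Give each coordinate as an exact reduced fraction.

T(p) = (93/25, -123/50)

T1 translate by (0, 4): (3, -1) → (3, 3)
T2 reflect across x = 0: (3, 3) → (-3, 3)
T3 rotate counter-clockwise with cos θ = 4/5, sin θ = 3/5: (-3, 3) → (-21/5, 3/5)
T4 shear: y ← y + 1/2·x: (-21/5, 3/5) → (-21/5, -3/2)
T5 rotate counter-clockwise with cos θ = -3/5, sin θ = 4/5: (-21/5, -3/2) → (93/25, -123/50)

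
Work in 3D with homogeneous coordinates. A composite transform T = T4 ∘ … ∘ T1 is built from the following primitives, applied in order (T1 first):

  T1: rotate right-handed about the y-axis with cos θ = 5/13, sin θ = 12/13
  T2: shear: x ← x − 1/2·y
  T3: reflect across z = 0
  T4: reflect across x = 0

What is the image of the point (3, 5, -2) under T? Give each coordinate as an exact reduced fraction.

T1 rotate right-handed about the y-axis with cos θ = 5/13, sin θ = 12/13: (3, 5, -2) → (-9/13, 5, -46/13)
T2 shear: x ← x − 1/2·y: (-9/13, 5, -46/13) → (-83/26, 5, -46/13)
T3 reflect across z = 0: (-83/26, 5, -46/13) → (-83/26, 5, 46/13)
T4 reflect across x = 0: (-83/26, 5, 46/13) → (83/26, 5, 46/13)

T(p) = (83/26, 5, 46/13)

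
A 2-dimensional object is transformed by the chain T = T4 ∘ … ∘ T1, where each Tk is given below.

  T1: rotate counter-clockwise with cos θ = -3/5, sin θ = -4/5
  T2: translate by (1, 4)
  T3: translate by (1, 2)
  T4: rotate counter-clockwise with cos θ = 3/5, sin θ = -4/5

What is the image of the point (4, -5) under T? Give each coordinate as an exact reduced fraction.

T(p) = (2, 7)

T1 rotate counter-clockwise with cos θ = -3/5, sin θ = -4/5: (4, -5) → (-32/5, -1/5)
T2 translate by (1, 4): (-32/5, -1/5) → (-27/5, 19/5)
T3 translate by (1, 2): (-27/5, 19/5) → (-22/5, 29/5)
T4 rotate counter-clockwise with cos θ = 3/5, sin θ = -4/5: (-22/5, 29/5) → (2, 7)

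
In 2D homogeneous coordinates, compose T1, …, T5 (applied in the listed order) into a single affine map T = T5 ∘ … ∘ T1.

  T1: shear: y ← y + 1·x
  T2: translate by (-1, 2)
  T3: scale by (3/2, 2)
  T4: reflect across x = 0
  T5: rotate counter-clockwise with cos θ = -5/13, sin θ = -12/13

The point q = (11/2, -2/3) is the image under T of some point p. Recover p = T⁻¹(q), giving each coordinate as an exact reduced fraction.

T1 = [1 0 0; 1 1 0; 0 0 1]
T2·T1 = [1 0 -1; 1 1 2; 0 0 1]
T3·…·T1 = [3/2 0 -3/2; 2 2 4; 0 0 1]
T4·…·T1 = [-3/2 0 3/2; 2 2 4; 0 0 1]
T5·…·T1 = [63/26 24/13 81/26; 8/13 -10/13 -38/13; 0 0 1]
det M = -3; M⁻¹ = [10/39 8/13 1; 8/39 -21/26 -3; 0 0 1]
M⁻¹ · (11/2, -2/3)ᵀ = (2, -4/3)ᵀ

p = (2, -4/3)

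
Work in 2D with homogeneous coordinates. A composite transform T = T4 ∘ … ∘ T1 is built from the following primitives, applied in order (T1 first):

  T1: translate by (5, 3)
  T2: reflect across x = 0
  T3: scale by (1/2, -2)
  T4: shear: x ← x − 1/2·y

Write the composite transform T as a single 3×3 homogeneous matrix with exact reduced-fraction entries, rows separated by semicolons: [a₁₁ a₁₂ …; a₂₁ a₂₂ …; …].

T1 = [1 0 5; 0 1 3; 0 0 1]
T2·T1 = [-1 0 -5; 0 1 3; 0 0 1]
T3·…·T1 = [-1/2 0 -5/2; 0 -2 -6; 0 0 1]
T4·…·T1 = [-1/2 1 1/2; 0 -2 -6; 0 0 1]

T = [-1/2 1 1/2; 0 -2 -6; 0 0 1]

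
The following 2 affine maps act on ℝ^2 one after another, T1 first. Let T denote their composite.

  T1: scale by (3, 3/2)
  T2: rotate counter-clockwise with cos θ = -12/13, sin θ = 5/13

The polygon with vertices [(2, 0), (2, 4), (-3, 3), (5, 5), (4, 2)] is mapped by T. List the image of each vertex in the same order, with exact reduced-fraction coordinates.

image vertices: (-72/13, 30/13), (-102/13, -42/13), (171/26, -99/13), (-435/26, -15/13), (-159/13, 24/13)

T1 scale by (3, 3/2): (2, 0) → (6, 0); (2, 4) → (6, 6); (-3, 3) → (-9, 9/2); (5, 5) → (15, 15/2); (4, 2) → (12, 3)
T2 rotate counter-clockwise with cos θ = -12/13, sin θ = 5/13: (6, 0) → (-72/13, 30/13); (6, 6) → (-102/13, -42/13); (-9, 9/2) → (171/26, -99/13); (15, 15/2) → (-435/26, -15/13); (12, 3) → (-159/13, 24/13)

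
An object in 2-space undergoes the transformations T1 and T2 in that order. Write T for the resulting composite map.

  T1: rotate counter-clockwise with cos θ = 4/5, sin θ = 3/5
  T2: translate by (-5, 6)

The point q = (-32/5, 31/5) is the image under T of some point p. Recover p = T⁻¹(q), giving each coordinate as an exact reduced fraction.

T1 = [4/5 -3/5 0; 3/5 4/5 0; 0 0 1]
T2·T1 = [4/5 -3/5 -5; 3/5 4/5 6; 0 0 1]
det M = 1; M⁻¹ = [4/5 3/5 2/5; -3/5 4/5 -39/5; 0 0 1]
M⁻¹ · (-32/5, 31/5)ᵀ = (-1, 1)ᵀ

p = (-1, 1)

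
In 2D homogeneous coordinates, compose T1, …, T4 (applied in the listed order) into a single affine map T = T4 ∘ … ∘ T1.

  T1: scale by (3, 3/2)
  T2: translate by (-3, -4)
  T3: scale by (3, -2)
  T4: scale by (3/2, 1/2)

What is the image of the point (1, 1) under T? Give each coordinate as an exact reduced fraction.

T1 scale by (3, 3/2): (1, 1) → (3, 3/2)
T2 translate by (-3, -4): (3, 3/2) → (0, -5/2)
T3 scale by (3, -2): (0, -5/2) → (0, 5)
T4 scale by (3/2, 1/2): (0, 5) → (0, 5/2)

T(p) = (0, 5/2)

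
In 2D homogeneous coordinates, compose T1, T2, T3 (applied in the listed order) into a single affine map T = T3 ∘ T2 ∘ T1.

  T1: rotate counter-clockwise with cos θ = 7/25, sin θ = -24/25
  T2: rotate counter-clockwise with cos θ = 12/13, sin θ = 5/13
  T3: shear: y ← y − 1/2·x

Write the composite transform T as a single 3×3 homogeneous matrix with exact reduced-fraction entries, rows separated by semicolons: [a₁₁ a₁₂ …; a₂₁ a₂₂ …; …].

T1 = [7/25 24/25 0; -24/25 7/25 0; 0 0 1]
T2·T1 = [204/325 253/325 0; -253/325 204/325 0; 0 0 1]
T3·…·T1 = [204/325 253/325 0; -71/65 31/130 0; 0 0 1]

T = [204/325 253/325 0; -71/65 31/130 0; 0 0 1]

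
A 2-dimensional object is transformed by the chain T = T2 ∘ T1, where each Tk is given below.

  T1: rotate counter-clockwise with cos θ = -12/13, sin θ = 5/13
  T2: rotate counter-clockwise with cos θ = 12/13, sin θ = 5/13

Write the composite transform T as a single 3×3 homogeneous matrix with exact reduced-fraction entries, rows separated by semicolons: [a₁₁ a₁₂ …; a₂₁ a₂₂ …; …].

T = [-1 0 0; 0 -1 0; 0 0 1]

T1 = [-12/13 -5/13 0; 5/13 -12/13 0; 0 0 1]
T2·T1 = [-1 0 0; 0 -1 0; 0 0 1]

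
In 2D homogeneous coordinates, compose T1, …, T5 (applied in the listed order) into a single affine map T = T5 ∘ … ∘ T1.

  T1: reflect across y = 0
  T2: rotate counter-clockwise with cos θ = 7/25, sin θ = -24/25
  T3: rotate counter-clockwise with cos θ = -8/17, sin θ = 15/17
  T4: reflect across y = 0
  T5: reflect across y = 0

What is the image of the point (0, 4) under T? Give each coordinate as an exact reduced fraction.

T1 reflect across y = 0: (0, 4) → (0, -4)
T2 rotate counter-clockwise with cos θ = 7/25, sin θ = -24/25: (0, -4) → (-96/25, -28/25)
T3 rotate counter-clockwise with cos θ = -8/17, sin θ = 15/17: (-96/25, -28/25) → (1188/425, -1216/425)
T4 reflect across y = 0: (1188/425, -1216/425) → (1188/425, 1216/425)
T5 reflect across y = 0: (1188/425, 1216/425) → (1188/425, -1216/425)

T(p) = (1188/425, -1216/425)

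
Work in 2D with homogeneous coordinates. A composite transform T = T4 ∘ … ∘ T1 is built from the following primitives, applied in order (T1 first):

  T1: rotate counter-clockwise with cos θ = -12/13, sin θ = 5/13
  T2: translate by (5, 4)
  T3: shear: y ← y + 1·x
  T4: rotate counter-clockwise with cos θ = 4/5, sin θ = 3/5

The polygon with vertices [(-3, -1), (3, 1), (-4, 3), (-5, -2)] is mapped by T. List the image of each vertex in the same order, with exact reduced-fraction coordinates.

image vertices: (-41/65, 938/65), (-141/65, 388/65), (22/13, 134/13), (-18/65, 1149/65)

T1 rotate counter-clockwise with cos θ = -12/13, sin θ = 5/13: (-3, -1) → (41/13, -3/13); (3, 1) → (-41/13, 3/13); (-4, 3) → (33/13, -56/13); (-5, -2) → (70/13, -1/13)
T2 translate by (5, 4): (41/13, -3/13) → (106/13, 49/13); (-41/13, 3/13) → (24/13, 55/13); (33/13, -56/13) → (98/13, -4/13); (70/13, -1/13) → (135/13, 51/13)
T3 shear: y ← y + 1·x: (106/13, 49/13) → (106/13, 155/13); (24/13, 55/13) → (24/13, 79/13); (98/13, -4/13) → (98/13, 94/13); (135/13, 51/13) → (135/13, 186/13)
T4 rotate counter-clockwise with cos θ = 4/5, sin θ = 3/5: (106/13, 155/13) → (-41/65, 938/65); (24/13, 79/13) → (-141/65, 388/65); (98/13, 94/13) → (22/13, 134/13); (135/13, 186/13) → (-18/65, 1149/65)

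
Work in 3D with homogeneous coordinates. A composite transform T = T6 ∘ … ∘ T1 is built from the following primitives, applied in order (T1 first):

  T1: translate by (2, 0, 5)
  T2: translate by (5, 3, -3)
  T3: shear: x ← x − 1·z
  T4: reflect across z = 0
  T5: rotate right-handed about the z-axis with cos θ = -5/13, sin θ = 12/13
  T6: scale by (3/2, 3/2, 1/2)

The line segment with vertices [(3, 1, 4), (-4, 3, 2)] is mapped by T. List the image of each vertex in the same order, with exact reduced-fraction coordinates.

T1 translate by (2, 0, 5): (3, 1, 4) → (5, 1, 9); (-4, 3, 2) → (-2, 3, 7)
T2 translate by (5, 3, -3): (5, 1, 9) → (10, 4, 6); (-2, 3, 7) → (3, 6, 4)
T3 shear: x ← x − 1·z: (10, 4, 6) → (4, 4, 6); (3, 6, 4) → (-1, 6, 4)
T4 reflect across z = 0: (4, 4, 6) → (4, 4, -6); (-1, 6, 4) → (-1, 6, -4)
T5 rotate right-handed about the z-axis with cos θ = -5/13, sin θ = 12/13: (4, 4, -6) → (-68/13, 28/13, -6); (-1, 6, -4) → (-67/13, -42/13, -4)
T6 scale by (3/2, 3/2, 1/2): (-68/13, 28/13, -6) → (-102/13, 42/13, -3); (-67/13, -42/13, -4) → (-201/26, -63/13, -2)

image vertices: (-102/13, 42/13, -3), (-201/26, -63/13, -2)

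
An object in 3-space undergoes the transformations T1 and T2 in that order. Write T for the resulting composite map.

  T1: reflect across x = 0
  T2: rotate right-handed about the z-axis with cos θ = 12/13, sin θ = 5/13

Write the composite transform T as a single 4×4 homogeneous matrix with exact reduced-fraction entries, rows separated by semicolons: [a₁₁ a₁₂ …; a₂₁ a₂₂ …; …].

T1 = [-1 0 0 0; 0 1 0 0; 0 0 1 0; 0 0 0 1]
T2·T1 = [-12/13 -5/13 0 0; -5/13 12/13 0 0; 0 0 1 0; 0 0 0 1]

T = [-12/13 -5/13 0 0; -5/13 12/13 0 0; 0 0 1 0; 0 0 0 1]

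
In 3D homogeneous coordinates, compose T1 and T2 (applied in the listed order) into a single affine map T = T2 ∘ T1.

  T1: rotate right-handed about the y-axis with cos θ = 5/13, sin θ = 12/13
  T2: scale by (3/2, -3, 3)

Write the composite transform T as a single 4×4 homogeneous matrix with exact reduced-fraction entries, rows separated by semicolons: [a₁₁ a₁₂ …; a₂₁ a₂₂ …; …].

T = [15/26 0 18/13 0; 0 -3 0 0; -36/13 0 15/13 0; 0 0 0 1]

T1 = [5/13 0 12/13 0; 0 1 0 0; -12/13 0 5/13 0; 0 0 0 1]
T2·T1 = [15/26 0 18/13 0; 0 -3 0 0; -36/13 0 15/13 0; 0 0 0 1]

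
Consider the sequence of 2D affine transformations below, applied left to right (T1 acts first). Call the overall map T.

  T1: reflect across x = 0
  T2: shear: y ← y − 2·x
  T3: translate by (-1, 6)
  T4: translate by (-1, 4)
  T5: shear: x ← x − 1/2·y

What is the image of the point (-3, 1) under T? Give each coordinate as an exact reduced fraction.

T1 reflect across x = 0: (-3, 1) → (3, 1)
T2 shear: y ← y − 2·x: (3, 1) → (3, -5)
T3 translate by (-1, 6): (3, -5) → (2, 1)
T4 translate by (-1, 4): (2, 1) → (1, 5)
T5 shear: x ← x − 1/2·y: (1, 5) → (-3/2, 5)

T(p) = (-3/2, 5)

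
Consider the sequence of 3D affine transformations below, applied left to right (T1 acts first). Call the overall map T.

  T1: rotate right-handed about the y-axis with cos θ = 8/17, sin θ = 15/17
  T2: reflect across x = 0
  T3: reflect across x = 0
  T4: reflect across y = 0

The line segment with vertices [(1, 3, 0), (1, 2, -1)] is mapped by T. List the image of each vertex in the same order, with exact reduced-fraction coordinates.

T1 rotate right-handed about the y-axis with cos θ = 8/17, sin θ = 15/17: (1, 3, 0) → (8/17, 3, -15/17); (1, 2, -1) → (-7/17, 2, -23/17)
T2 reflect across x = 0: (8/17, 3, -15/17) → (-8/17, 3, -15/17); (-7/17, 2, -23/17) → (7/17, 2, -23/17)
T3 reflect across x = 0: (-8/17, 3, -15/17) → (8/17, 3, -15/17); (7/17, 2, -23/17) → (-7/17, 2, -23/17)
T4 reflect across y = 0: (8/17, 3, -15/17) → (8/17, -3, -15/17); (-7/17, 2, -23/17) → (-7/17, -2, -23/17)

image vertices: (8/17, -3, -15/17), (-7/17, -2, -23/17)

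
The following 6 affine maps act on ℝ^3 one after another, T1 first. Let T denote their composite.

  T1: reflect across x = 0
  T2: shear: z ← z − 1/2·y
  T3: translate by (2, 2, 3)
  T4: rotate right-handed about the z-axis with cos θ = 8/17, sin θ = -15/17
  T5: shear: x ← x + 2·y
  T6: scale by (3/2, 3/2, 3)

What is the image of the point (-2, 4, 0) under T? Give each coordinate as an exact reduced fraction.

T(p) = (147/17, -18/17, 3)

T1 reflect across x = 0: (-2, 4, 0) → (2, 4, 0)
T2 shear: z ← z − 1/2·y: (2, 4, 0) → (2, 4, -2)
T3 translate by (2, 2, 3): (2, 4, -2) → (4, 6, 1)
T4 rotate right-handed about the z-axis with cos θ = 8/17, sin θ = -15/17: (4, 6, 1) → (122/17, -12/17, 1)
T5 shear: x ← x + 2·y: (122/17, -12/17, 1) → (98/17, -12/17, 1)
T6 scale by (3/2, 3/2, 3): (98/17, -12/17, 1) → (147/17, -18/17, 3)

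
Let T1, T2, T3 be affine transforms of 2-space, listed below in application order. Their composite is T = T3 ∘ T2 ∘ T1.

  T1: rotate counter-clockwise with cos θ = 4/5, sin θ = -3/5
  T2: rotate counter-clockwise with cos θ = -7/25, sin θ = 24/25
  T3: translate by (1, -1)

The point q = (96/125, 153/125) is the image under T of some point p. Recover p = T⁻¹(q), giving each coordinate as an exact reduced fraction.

p = (2, 1)

T1 = [4/5 3/5 0; -3/5 4/5 0; 0 0 1]
T2·T1 = [44/125 -117/125 0; 117/125 44/125 0; 0 0 1]
T3·…·T1 = [44/125 -117/125 1; 117/125 44/125 -1; 0 0 1]
det M = 1; M⁻¹ = [44/125 117/125 73/125; -117/125 44/125 161/125; 0 0 1]
M⁻¹ · (96/125, 153/125)ᵀ = (2, 1)ᵀ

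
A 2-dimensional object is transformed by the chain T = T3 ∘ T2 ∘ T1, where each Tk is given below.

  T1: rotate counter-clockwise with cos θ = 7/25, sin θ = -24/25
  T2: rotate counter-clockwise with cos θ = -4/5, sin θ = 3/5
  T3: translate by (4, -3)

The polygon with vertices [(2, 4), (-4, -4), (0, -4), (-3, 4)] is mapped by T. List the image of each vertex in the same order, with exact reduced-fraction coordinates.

T1 rotate counter-clockwise with cos θ = 7/25, sin θ = -24/25: (2, 4) → (22/5, -4/5); (-4, -4) → (-124/25, 68/25); (0, -4) → (-96/25, -28/25); (-3, 4) → (3, 4)
T2 rotate counter-clockwise with cos θ = -4/5, sin θ = 3/5: (22/5, -4/5) → (-76/25, 82/25); (-124/25, 68/25) → (292/125, -644/125); (-96/25, -28/25) → (468/125, -176/125); (3, 4) → (-24/5, -7/5)
T3 translate by (4, -3): (-76/25, 82/25) → (24/25, 7/25); (292/125, -644/125) → (792/125, -1019/125); (468/125, -176/125) → (968/125, -551/125); (-24/5, -7/5) → (-4/5, -22/5)

image vertices: (24/25, 7/25), (792/125, -1019/125), (968/125, -551/125), (-4/5, -22/5)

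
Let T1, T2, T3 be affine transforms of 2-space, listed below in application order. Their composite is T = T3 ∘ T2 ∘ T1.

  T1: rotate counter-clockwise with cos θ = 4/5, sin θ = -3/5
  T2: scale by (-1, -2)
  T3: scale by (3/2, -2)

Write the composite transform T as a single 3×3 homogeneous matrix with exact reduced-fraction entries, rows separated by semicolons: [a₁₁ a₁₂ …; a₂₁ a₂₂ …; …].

T = [-6/5 -9/10 0; -12/5 16/5 0; 0 0 1]

T1 = [4/5 3/5 0; -3/5 4/5 0; 0 0 1]
T2·T1 = [-4/5 -3/5 0; 6/5 -8/5 0; 0 0 1]
T3·…·T1 = [-6/5 -9/10 0; -12/5 16/5 0; 0 0 1]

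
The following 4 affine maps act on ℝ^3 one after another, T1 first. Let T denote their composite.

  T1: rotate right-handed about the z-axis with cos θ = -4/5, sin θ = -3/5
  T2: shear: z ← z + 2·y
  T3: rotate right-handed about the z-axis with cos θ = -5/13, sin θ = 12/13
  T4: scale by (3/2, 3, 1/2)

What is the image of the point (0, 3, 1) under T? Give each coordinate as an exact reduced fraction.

T1 rotate right-handed about the z-axis with cos θ = -4/5, sin θ = -3/5: (0, 3, 1) → (9/5, -12/5, 1)
T2 shear: z ← z + 2·y: (9/5, -12/5, 1) → (9/5, -12/5, -19/5)
T3 rotate right-handed about the z-axis with cos θ = -5/13, sin θ = 12/13: (9/5, -12/5, -19/5) → (99/65, 168/65, -19/5)
T4 scale by (3/2, 3, 1/2): (99/65, 168/65, -19/5) → (297/130, 504/65, -19/10)

T(p) = (297/130, 504/65, -19/10)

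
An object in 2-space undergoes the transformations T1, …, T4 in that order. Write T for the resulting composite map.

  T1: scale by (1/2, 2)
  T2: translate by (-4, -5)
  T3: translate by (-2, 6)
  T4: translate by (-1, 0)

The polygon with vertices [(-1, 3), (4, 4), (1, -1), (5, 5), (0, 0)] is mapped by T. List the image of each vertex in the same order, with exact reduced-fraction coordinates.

T1 scale by (1/2, 2): (-1, 3) → (-1/2, 6); (4, 4) → (2, 8); (1, -1) → (1/2, -2); (5, 5) → (5/2, 10); (0, 0) → (0, 0)
T2 translate by (-4, -5): (-1/2, 6) → (-9/2, 1); (2, 8) → (-2, 3); (1/2, -2) → (-7/2, -7); (5/2, 10) → (-3/2, 5); (0, 0) → (-4, -5)
T3 translate by (-2, 6): (-9/2, 1) → (-13/2, 7); (-2, 3) → (-4, 9); (-7/2, -7) → (-11/2, -1); (-3/2, 5) → (-7/2, 11); (-4, -5) → (-6, 1)
T4 translate by (-1, 0): (-13/2, 7) → (-15/2, 7); (-4, 9) → (-5, 9); (-11/2, -1) → (-13/2, -1); (-7/2, 11) → (-9/2, 11); (-6, 1) → (-7, 1)

image vertices: (-15/2, 7), (-5, 9), (-13/2, -1), (-9/2, 11), (-7, 1)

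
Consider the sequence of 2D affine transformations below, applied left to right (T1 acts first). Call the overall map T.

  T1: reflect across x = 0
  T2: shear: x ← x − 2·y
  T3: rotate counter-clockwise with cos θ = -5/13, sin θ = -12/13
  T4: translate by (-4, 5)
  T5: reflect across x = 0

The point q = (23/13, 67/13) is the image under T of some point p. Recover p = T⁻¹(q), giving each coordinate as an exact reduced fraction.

p = (-3, 2)

T1 = [-1 0 0; 0 1 0; 0 0 1]
T2·T1 = [-1 -2 0; 0 1 0; 0 0 1]
T3·…·T1 = [5/13 22/13 0; 12/13 19/13 0; 0 0 1]
T4·…·T1 = [5/13 22/13 -4; 12/13 19/13 5; 0 0 1]
T5·…·T1 = [-5/13 -22/13 4; 12/13 19/13 5; 0 0 1]
det M = 1; M⁻¹ = [19/13 22/13 -186/13; -12/13 -5/13 73/13; 0 0 1]
M⁻¹ · (23/13, 67/13)ᵀ = (-3, 2)ᵀ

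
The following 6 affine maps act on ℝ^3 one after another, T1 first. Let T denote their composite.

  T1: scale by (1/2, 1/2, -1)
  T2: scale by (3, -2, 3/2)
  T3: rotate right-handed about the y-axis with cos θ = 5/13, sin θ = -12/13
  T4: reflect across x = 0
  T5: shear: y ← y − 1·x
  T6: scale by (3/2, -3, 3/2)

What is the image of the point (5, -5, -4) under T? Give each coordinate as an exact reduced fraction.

T1 scale by (1/2, 1/2, -1): (5, -5, -4) → (5/2, -5/2, 4)
T2 scale by (3, -2, 3/2): (5/2, -5/2, 4) → (15/2, 5, 6)
T3 rotate right-handed about the y-axis with cos θ = 5/13, sin θ = -12/13: (15/2, 5, 6) → (-69/26, 5, 120/13)
T4 reflect across x = 0: (-69/26, 5, 120/13) → (69/26, 5, 120/13)
T5 shear: y ← y − 1·x: (69/26, 5, 120/13) → (69/26, 61/26, 120/13)
T6 scale by (3/2, -3, 3/2): (69/26, 61/26, 120/13) → (207/52, -183/26, 180/13)

T(p) = (207/52, -183/26, 180/13)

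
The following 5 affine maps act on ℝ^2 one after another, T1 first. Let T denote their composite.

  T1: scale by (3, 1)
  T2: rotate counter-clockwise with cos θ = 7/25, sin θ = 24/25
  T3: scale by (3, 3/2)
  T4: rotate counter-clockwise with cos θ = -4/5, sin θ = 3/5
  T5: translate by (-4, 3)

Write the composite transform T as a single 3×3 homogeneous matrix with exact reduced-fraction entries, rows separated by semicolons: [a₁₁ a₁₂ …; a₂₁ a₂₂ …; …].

T = [-576/125 513/250 -4; -243/125 -258/125 3; 0 0 1]

T1 = [3 0 0; 0 1 0; 0 0 1]
T2·T1 = [21/25 -24/25 0; 72/25 7/25 0; 0 0 1]
T3·…·T1 = [63/25 -72/25 0; 108/25 21/50 0; 0 0 1]
T4·…·T1 = [-576/125 513/250 0; -243/125 -258/125 0; 0 0 1]
T5·…·T1 = [-576/125 513/250 -4; -243/125 -258/125 3; 0 0 1]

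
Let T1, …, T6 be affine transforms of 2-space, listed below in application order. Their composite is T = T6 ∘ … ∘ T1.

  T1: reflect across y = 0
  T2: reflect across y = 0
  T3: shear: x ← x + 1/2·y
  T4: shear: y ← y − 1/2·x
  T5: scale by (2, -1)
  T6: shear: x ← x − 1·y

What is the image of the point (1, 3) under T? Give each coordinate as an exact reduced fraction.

T1 reflect across y = 0: (1, 3) → (1, -3)
T2 reflect across y = 0: (1, -3) → (1, 3)
T3 shear: x ← x + 1/2·y: (1, 3) → (5/2, 3)
T4 shear: y ← y − 1/2·x: (5/2, 3) → (5/2, 7/4)
T5 scale by (2, -1): (5/2, 7/4) → (5, -7/4)
T6 shear: x ← x − 1·y: (5, -7/4) → (27/4, -7/4)

T(p) = (27/4, -7/4)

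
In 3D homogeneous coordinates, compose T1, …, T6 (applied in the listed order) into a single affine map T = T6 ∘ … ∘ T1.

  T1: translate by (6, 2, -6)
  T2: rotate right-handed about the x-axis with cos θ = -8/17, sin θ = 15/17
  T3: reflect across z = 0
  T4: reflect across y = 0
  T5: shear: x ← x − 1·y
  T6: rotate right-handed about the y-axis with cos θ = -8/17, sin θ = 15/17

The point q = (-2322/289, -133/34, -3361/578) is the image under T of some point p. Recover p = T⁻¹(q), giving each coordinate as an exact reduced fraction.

T1 = [1 0 0 6; 0 1 0 2; 0 0 1 -6; 0 0 0 1]
T2·T1 = [1 0 0 6; 0 -8/17 -15/17 74/17; 0 15/17 -8/17 78/17; 0 0 0 1]
T3·…·T1 = [1 0 0 6; 0 -8/17 -15/17 74/17; 0 -15/17 8/17 -78/17; 0 0 0 1]
T4·…·T1 = [1 0 0 6; 0 8/17 15/17 -74/17; 0 -15/17 8/17 -78/17; 0 0 0 1]
T5·…·T1 = [1 -8/17 -15/17 176/17; 0 8/17 15/17 -74/17; 0 -15/17 8/17 -78/17; 0 0 0 1]
T6·…·T1 = [-8/17 -161/289 240/289 -2578/289; 0 8/17 15/17 -74/17; -15/17 240/289 161/289 -2016/289; 0 0 0 1]
det M = 1; M⁻¹ = [-8/17 1 -15/17 -6; -225/289 8/17 120/289 -2; 120/289 15/17 -64/289 6; 0 0 0 1]
M⁻¹ · (-2322/289, -133/34, -3361/578)ᵀ = (-1, 0, 1/2)ᵀ

p = (-1, 0, 1/2)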